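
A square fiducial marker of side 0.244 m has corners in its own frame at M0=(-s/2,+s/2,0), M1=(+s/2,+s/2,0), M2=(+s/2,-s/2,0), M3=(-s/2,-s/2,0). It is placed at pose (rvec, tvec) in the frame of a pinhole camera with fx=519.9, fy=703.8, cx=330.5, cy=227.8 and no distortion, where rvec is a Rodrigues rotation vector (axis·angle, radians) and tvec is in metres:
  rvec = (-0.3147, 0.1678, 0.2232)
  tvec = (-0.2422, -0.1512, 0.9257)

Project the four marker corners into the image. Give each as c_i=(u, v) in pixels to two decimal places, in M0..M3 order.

Intrinsics K: fx=519.9, fy=703.8, cx=330.5, cy=227.8
Marker side s = 0.244 m; corners in marker frame (Z=0):
  M0 = (-0.1220, +0.1220, 0)
  M1 = (+0.1220, +0.1220, 0)
  M2 = (+0.1220, -0.1220, 0)
  M3 = (-0.1220, -0.1220, 0)
rvec = (-0.3147, 0.1678, 0.2232), |rvec| = θ = 0.42073 rad = 24.106°
Rodrigues: sinθ=0.40842, 1−cosθ=0.08721; R = I + sinθ·[k]× + (1−cosθ)·[k]×²:
    [+0.96158 -0.24269 +0.12829]
    [+0.19066 +0.92666 +0.32395]
    [-0.19750 -0.28705 +0.93734]
t = (-0.2422, -0.1512, 0.9257) m
M0: Pc = R·M0+t = (-0.38912, -0.06141, +0.91478); u = 519.9·(-0.38912)/0.91478 + 330.5 = 109.3482, v = 703.8·(-0.06141)/0.91478 + 227.8 = 180.5552
M1: Pc = R·M1+t = (-0.15449, -0.01489, +0.86659); u = 519.9·(-0.15449)/0.86659 + 330.5 = 237.8123, v = 703.8·(-0.01489)/0.86659 + 227.8 = 215.7096
M2: Pc = R·M2+t = (-0.09528, -0.24099, +0.93662); u = 519.9·(-0.09528)/0.93662 + 330.5 = 277.6129, v = 703.8·(-0.24099)/0.93662 + 227.8 = 46.7128
M3: Pc = R·M3+t = (-0.32991, -0.28751, +0.98481); u = 519.9·(-0.32991)/0.98481 + 330.5 = 156.3375, v = 703.8·(-0.28751)/0.98481 + 227.8 = 22.3280

c0=(109.35, 180.56) c1=(237.81, 215.71) c2=(277.61, 46.71) c3=(156.34, 22.33)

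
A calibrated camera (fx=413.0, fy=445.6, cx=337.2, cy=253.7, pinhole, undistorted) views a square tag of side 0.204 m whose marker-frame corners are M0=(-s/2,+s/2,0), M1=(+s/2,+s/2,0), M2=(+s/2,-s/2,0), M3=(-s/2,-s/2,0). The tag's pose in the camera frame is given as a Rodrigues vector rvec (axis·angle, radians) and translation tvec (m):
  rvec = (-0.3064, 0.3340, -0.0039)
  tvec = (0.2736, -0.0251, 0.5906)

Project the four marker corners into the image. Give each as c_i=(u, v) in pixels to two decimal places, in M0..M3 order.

Intrinsics K: fx=413.0, fy=445.6, cx=337.2, cy=253.7
Marker side s = 0.204 m; corners in marker frame (Z=0):
  M0 = (-0.1020, +0.1020, 0)
  M1 = (+0.1020, +0.1020, 0)
  M2 = (+0.1020, -0.1020, 0)
  M3 = (-0.1020, -0.1020, 0)
rvec = (-0.3064, 0.3340, -0.0039), |rvec| = θ = 0.45327 rad = 25.970°
Rodrigues: sinθ=0.43791, 1−cosθ=0.10098; R = I + sinθ·[k]× + (1−cosθ)·[k]×²:
    [+0.94516 -0.04653 +0.32327]
    [-0.05407 +0.95385 +0.29538]
    [-0.32209 -0.29666 +0.89903]
t = (0.2736, -0.0251, 0.5906) m
M0: Pc = R·M0+t = (+0.17245, +0.07771, +0.59319); u = 413.0·(+0.17245)/0.59319 + 337.2 = 457.2630, v = 445.6·(+0.07771)/0.59319 + 253.7 = 312.0729
M1: Pc = R·M1+t = (+0.36526, +0.06668, +0.52749); u = 413.0·(+0.36526)/0.52749 + 337.2 = 623.1831, v = 445.6·(+0.06668)/0.52749 + 253.7 = 310.0268
M2: Pc = R·M2+t = (+0.37475, -0.12791, +0.58801); u = 413.0·(+0.37475)/0.58801 + 337.2 = 600.4168, v = 445.6·(-0.12791)/0.58801 + 253.7 = 156.7696
M3: Pc = R·M3+t = (+0.18194, -0.11688, +0.65371); u = 413.0·(+0.18194)/0.65371 + 337.2 = 452.1451, v = 445.6·(-0.11688)/0.65371 + 253.7 = 174.0307

c0=(457.26, 312.07) c1=(623.18, 310.03) c2=(600.42, 156.77) c3=(452.15, 174.03)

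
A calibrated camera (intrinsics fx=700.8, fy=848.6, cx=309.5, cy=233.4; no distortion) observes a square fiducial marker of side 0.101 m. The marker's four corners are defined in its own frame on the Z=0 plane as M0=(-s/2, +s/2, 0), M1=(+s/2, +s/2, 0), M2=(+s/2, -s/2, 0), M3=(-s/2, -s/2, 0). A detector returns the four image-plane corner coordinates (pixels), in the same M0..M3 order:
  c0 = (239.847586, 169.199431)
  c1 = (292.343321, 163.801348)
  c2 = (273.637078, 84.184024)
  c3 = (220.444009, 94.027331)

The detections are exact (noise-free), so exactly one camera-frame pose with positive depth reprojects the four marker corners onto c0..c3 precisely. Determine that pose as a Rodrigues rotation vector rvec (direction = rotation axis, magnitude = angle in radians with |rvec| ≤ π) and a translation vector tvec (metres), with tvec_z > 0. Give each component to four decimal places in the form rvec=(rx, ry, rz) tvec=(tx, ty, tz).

Intrinsics K: fx=700.8, fy=848.6, cx=309.5, cy=233.4
Marker side s = 0.101 m; corners in marker frame (Z=0):
  M0 = (-0.0505, +0.0505, 0)
  M1 = (+0.0505, +0.0505, 0)
  M2 = (+0.0505, -0.0505, 0)
  M3 = (-0.0505, -0.0505, 0)
Detected image corners:
  c0 = (239.847586, 169.199431) px
  c1 = (292.343321, 163.801348) px
  c2 = (273.637078, 84.184024) px
  c3 = (220.444009, 94.027331) px
Planar DLT: solve 8×8 A·h = b for H (H[2,2]=1):
  H  [+385.44284 +271.93462 +256.00779]
  H  [-143.69026 +807.12114 +128.53987]
  H  [-0.53675 +0.32420 +1.00000]
B = K⁻¹H; ‖b₁‖=0.952902, ‖b₂‖=0.952902; λ = 2/(‖b₁‖+‖b₂‖) = 1.049426, sign → tz>0 ⇒ λ=+1.049426
r₁ = λ·B[:,0] = (+0.82595,-0.02277,-0.56328); r₂ = λ·B[:,1] = (+0.25696,+0.90456,+0.34022)
r₃ = r₁×r₂ = (+0.50177,-0.42575,+0.75297); SVD([r₁ r₂ r₃]) → R = UVᵀ:
  R  [+0.82595 +0.25696 +0.50177]
  R  [-0.02277 +0.90456 -0.42575]
  R  [-0.56328 +0.34022 +0.75297]
t = (-0.08010, -0.12968, +1.04943) m
tr R = 2.483482; θ = arccos((tr R − 1)/2) = 0.735134 rad = 42.120°
axis k = ((R−Rᵀ)₃₂, (R−Rᵀ)₁₃, (R−Rᵀ)₂₁) / (2 sinθ) = (+0.571032, +0.793998, -0.208540)
rvec = θ·k = (+0.419785, +0.583695, -0.153305)

rvec=(0.4198, 0.5837, -0.1533) tvec=(-0.0801, -0.1297, 1.0494)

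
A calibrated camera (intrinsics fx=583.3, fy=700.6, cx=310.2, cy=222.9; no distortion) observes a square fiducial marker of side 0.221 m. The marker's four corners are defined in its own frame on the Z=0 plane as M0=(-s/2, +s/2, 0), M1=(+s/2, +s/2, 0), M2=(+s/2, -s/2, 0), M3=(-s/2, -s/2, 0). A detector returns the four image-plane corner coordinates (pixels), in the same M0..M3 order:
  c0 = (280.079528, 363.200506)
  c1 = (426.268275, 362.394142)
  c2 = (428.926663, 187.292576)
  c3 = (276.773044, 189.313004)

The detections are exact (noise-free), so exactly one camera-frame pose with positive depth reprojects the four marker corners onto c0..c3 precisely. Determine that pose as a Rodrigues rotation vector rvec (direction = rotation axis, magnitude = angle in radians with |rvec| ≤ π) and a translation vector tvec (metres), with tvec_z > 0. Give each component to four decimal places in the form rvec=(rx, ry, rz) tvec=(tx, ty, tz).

Intrinsics K: fx=583.3, fy=700.6, cx=310.2, cy=222.9
Marker side s = 0.221 m; corners in marker frame (Z=0):
  M0 = (-0.1105, +0.1105, 0)
  M1 = (+0.1105, +0.1105, 0)
  M2 = (+0.1105, -0.1105, 0)
  M3 = (-0.1105, -0.1105, 0)
Detected image corners:
  c0 = (280.079528, 363.200506) px
  c1 = (426.268275, 362.394142) px
  c2 = (428.926663, 187.292576) px
  c3 = (276.773044, 189.313004) px
Planar DLT: solve 8×8 A·h = b for H (H[2,2]=1):
  H  [+664.11671 +65.40646 +352.76773]
  H  [-14.61151 +839.43369 +277.29740]
  H  [-0.03002 +0.18100 +1.00000]
B = K⁻¹H; ‖b₁‖=1.154959, ‖b₂‖=1.154959; λ = 2/(‖b₁‖+‖b₂‖) = 0.865832, sign → tz>0 ⇒ λ=+0.865832
r₁ = λ·B[:,0] = (+0.99961,-0.00979,-0.02599); r₂ = λ·B[:,1] = (+0.01375,+0.98755,+0.15672)
r₃ = r₁×r₂ = (+0.02413,-0.15701,+0.98730); SVD([r₁ r₂ r₃]) → R = UVᵀ:
  R  [+0.99961 +0.01375 +0.02413]
  R  [-0.00979 +0.98755 -0.15701]
  R  [-0.02599 +0.15672 +0.98730]
t = (+0.06319, +0.06723, +0.86583) m
tr R = 2.974464; θ = arccos((tr R − 1)/2) = 0.159970 rad = 9.166°
axis k = ((R−Rᵀ)₃₂, (R−Rᵀ)₁₃, (R−Rᵀ)₂₁) / (2 sinθ) = (+0.984780, +0.157325, -0.073873)
rvec = θ·k = (+0.157536, +0.025167, -0.011817)

rvec=(0.1575, 0.0252, -0.0118) tvec=(0.0632, 0.0672, 0.8658)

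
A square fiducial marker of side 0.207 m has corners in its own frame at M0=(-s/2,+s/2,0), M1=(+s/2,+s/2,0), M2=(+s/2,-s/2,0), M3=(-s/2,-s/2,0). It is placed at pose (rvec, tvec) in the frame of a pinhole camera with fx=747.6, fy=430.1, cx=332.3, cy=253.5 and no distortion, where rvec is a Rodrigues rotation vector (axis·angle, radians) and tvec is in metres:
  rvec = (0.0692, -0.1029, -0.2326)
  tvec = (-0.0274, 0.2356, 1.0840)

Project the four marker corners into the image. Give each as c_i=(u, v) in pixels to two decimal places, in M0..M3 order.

c0=(260.38, 396.61) c1=(397.56, 375.23) c2=(366.29, 297.47) c3=(226.40, 317.77)

Intrinsics K: fx=747.6, fy=430.1, cx=332.3, cy=253.5
Marker side s = 0.207 m; corners in marker frame (Z=0):
  M0 = (-0.1035, +0.1035, 0)
  M1 = (+0.1035, +0.1035, 0)
  M2 = (+0.1035, -0.1035, 0)
  M3 = (-0.1035, -0.1035, 0)
rvec = (0.0692, -0.1029, -0.2326), |rvec| = θ = 0.26359 rad = 15.103°
Rodrigues: sinθ=0.26055, 1−cosθ=0.03454; R = I + sinθ·[k]× + (1−cosθ)·[k]×²:
    [+0.96784 +0.22638 -0.10971]
    [-0.23346 +0.97072 -0.05650]
    [+0.09371 +0.08030 +0.99236]
t = (-0.0274, 0.2356, 1.0840) m
M0: Pc = R·M0+t = (-0.10414, +0.36023, +1.08261); u = 747.6·(-0.10414)/1.08261 + 332.3 = 260.3848, v = 430.1·(+0.36023)/1.08261 + 253.5 = 396.6132
M1: Pc = R·M1+t = (+0.09620, +0.31191, +1.10201); u = 747.6·(+0.09620)/1.10201 + 332.3 = 397.5628, v = 430.1·(+0.31191)/1.10201 + 253.5 = 375.2333
M2: Pc = R·M2+t = (+0.04934, +0.11097, +1.08539); u = 747.6·(+0.04934)/1.08539 + 332.3 = 366.2858, v = 430.1·(+0.11097)/1.08539 + 253.5 = 297.4724
M3: Pc = R·M3+t = (-0.15100, +0.15929, +1.06599); u = 747.6·(-0.15100)/1.06599 + 332.3 = 226.3996, v = 430.1·(+0.15929)/1.06599 + 253.5 = 317.7706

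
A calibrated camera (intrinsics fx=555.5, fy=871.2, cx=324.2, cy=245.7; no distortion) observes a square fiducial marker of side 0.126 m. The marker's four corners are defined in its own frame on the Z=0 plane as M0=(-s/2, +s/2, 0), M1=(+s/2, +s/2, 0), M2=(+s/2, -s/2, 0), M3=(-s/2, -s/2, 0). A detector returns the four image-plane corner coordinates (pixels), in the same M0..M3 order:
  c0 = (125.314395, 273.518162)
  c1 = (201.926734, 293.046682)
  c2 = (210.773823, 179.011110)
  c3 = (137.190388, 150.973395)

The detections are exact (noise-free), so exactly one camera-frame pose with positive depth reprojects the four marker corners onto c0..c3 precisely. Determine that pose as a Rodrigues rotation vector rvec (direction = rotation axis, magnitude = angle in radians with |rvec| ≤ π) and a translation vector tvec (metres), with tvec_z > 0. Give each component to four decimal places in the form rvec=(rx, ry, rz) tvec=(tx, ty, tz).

Intrinsics K: fx=555.5, fy=871.2, cx=324.2, cy=245.7
Marker side s = 0.126 m; corners in marker frame (Z=0):
  M0 = (-0.0630, +0.0630, 0)
  M1 = (+0.0630, +0.0630, 0)
  M2 = (+0.0630, -0.0630, 0)
  M3 = (-0.0630, -0.0630, 0)
Detected image corners:
  c0 = (125.314395, 273.518162) px
  c1 = (201.926734, 293.046682) px
  c2 = (210.773823, 179.011110) px
  c3 = (137.190388, 150.973395) px
Planar DLT: solve 8×8 A·h = b for H (H[2,2]=1):
  H  [+700.17727 -121.40369 +170.34020]
  H  [+327.79902 +884.86484 +223.72546]
  H  [+0.61812 -0.23482 +1.00000]
B = K⁻¹H; ‖b₁‖=1.110094, ‖b₂‖=1.110094; λ = 2/(‖b₁‖+‖b₂‖) = 0.900824, sign → tz>0 ⇒ λ=+0.900824
r₁ = λ·B[:,0] = (+0.81047,+0.18191,+0.55682); r₂ = λ·B[:,1] = (-0.07342,+0.97461,-0.21153)
r₃ = r₁×r₂ = (-0.58116,+0.13055,+0.80325); SVD([r₁ r₂ r₃]) → R = UVᵀ:
  R  [+0.81047 -0.07342 -0.58116]
  R  [+0.18191 +0.97461 +0.13055]
  R  [+0.55682 -0.21153 +0.80325]
t = (-0.24951, -0.02272, +0.90082) m
tr R = 2.588326; θ = arccos((tr R − 1)/2) = 0.653167 rad = 37.424°
axis k = ((R−Rᵀ)₃₂, (R−Rᵀ)₁₃, (R−Rᵀ)₂₁) / (2 sinθ) = (-0.281454, -0.936296, +0.210078)
rvec = θ·k = (-0.183837, -0.611558, +0.137216)

rvec=(-0.1838, -0.6116, 0.1372) tvec=(-0.2495, -0.0227, 0.9008)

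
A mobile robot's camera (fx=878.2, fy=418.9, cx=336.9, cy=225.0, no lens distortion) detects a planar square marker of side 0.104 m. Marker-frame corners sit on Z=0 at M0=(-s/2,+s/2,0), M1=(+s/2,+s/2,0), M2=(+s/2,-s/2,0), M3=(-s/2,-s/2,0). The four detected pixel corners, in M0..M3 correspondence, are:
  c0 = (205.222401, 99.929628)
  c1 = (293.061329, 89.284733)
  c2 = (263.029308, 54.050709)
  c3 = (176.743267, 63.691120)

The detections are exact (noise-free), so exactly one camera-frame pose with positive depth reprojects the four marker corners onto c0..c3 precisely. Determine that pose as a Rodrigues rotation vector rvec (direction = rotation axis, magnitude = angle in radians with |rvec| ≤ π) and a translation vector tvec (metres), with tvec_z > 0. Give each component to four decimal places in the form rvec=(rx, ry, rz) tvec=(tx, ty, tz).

rvec=(-0.2767, -0.1623, -0.3389) tvec=(-0.1164, -0.3550, 1.0012)

Intrinsics K: fx=878.2, fy=418.9, cx=336.9, cy=225.0
Marker side s = 0.104 m; corners in marker frame (Z=0):
  M0 = (-0.0520, +0.0520, 0)
  M1 = (+0.0520, +0.0520, 0)
  M2 = (+0.0520, -0.0520, 0)
  M3 = (-0.0520, -0.0520, 0)
Detected image corners:
  c0 = (205.222401, 99.929628) px
  c1 = (293.061329, 89.284733) px
  c2 = (263.029308, 54.050709) px
  c3 = (176.743267, 63.691120) px
Planar DLT: solve 8×8 A·h = b for H (H[2,2]=1):
  H  [+884.48884 +225.21985 +234.78985]
  H  [-81.94095 +325.18938 +76.46318]
  H  [+0.20230 -0.23948 +1.00000]
B = K⁻¹H; ‖b₁‖=0.998787, ‖b₂‖=0.998787; λ = 2/(‖b₁‖+‖b₂‖) = 1.001215, sign → tz>0 ⇒ λ=+1.001215
r₁ = λ·B[:,0] = (+0.93068,-0.30464,+0.20255); r₂ = λ·B[:,1] = (+0.34875,+0.90602,-0.23977)
r₃ = r₁×r₂ = (-0.11047,+0.29379,+0.94946); SVD([r₁ r₂ r₃]) → R = UVᵀ:
  R  [+0.93068 +0.34875 -0.11047]
  R  [-0.30464 +0.90602 +0.29379]
  R  [+0.20255 -0.23977 +0.94946]
t = (-0.11641, -0.35502, +1.00121) m
tr R = 2.786171; θ = arccos((tr R − 1)/2) = 0.466639 rad = 26.736°
axis k = ((R−Rᵀ)₃₂, (R−Rᵀ)₁₃, (R−Rᵀ)₂₁) / (2 sinθ) = (-0.593002, -0.347882, -0.726173)
rvec = θ·k = (-0.276717, -0.162335, -0.338860)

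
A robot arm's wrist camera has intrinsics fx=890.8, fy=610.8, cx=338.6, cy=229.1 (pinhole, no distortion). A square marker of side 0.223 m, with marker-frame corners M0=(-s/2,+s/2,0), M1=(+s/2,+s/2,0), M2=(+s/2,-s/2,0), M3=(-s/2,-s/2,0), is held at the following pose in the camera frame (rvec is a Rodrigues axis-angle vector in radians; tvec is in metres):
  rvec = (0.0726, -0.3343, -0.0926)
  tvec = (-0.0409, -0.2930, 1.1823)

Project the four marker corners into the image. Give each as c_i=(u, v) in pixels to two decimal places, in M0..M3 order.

Intrinsics K: fx=890.8, fy=610.8, cx=338.6, cy=229.1
Marker side s = 0.223 m; corners in marker frame (Z=0):
  M0 = (-0.1115, +0.1115, 0)
  M1 = (+0.1115, +0.1115, 0)
  M2 = (+0.1115, -0.1115, 0)
  M3 = (-0.1115, -0.1115, 0)
rvec = (0.0726, -0.3343, -0.0926), |rvec| = θ = 0.35440 rad = 20.306°
Rodrigues: sinθ=0.34703, 1−cosθ=0.06215; R = I + sinθ·[k]× + (1−cosθ)·[k]×²:
    [+0.94046 +0.07867 -0.33067]
    [-0.10268 +0.99315 -0.05577]
    [+0.32402 +0.08641 +0.94210]
t = (-0.0409, -0.2930, 1.1823) m
M0: Pc = R·M0+t = (-0.13699, -0.17081, +1.15581); u = 890.8·(-0.13699)/1.15581 + 338.6 = 233.0192, v = 610.8·(-0.17081)/1.15581 + 229.1 = 138.8308
M1: Pc = R·M1+t = (+0.07273, -0.19371, +1.22806); u = 890.8·(+0.07273)/1.22806 + 338.6 = 391.3581, v = 610.8·(-0.19371)/1.22806 + 229.1 = 132.7532
M2: Pc = R·M2+t = (+0.05519, -0.41519, +1.20879); u = 890.8·(+0.05519)/1.20879 + 338.6 = 379.2716, v = 610.8·(-0.41519)/1.20879 + 229.1 = 19.3081
M3: Pc = R·M3+t = (-0.15453, -0.39229, +1.13654); u = 890.8·(-0.15453)/1.13654 + 338.6 = 217.4798, v = 610.8·(-0.39229)/1.13654 + 229.1 = 18.2764

c0=(233.02, 138.83) c1=(391.36, 132.75) c2=(379.27, 19.31) c3=(217.48, 18.28)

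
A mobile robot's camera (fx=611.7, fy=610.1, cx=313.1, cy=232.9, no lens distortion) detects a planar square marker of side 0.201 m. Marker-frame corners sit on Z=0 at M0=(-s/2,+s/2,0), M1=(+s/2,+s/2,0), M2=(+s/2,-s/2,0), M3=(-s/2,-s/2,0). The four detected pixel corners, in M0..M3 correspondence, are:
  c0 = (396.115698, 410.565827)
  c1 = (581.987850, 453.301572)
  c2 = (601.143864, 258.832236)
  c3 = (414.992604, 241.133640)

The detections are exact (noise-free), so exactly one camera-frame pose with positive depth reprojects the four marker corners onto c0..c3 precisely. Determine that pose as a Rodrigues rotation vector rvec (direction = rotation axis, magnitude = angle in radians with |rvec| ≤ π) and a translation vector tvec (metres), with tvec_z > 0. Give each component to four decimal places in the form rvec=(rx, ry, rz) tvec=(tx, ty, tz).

Intrinsics K: fx=611.7, fy=610.1, cx=313.1, cy=232.9
Marker side s = 0.201 m; corners in marker frame (Z=0):
  M0 = (-0.1005, +0.1005, 0)
  M1 = (+0.1005, +0.1005, 0)
  M2 = (+0.1005, -0.1005, 0)
  M3 = (-0.1005, -0.1005, 0)
Detected image corners:
  c0 = (396.115698, 410.565827) px
  c1 = (581.987850, 453.301572) px
  c2 = (601.143864, 258.832236) px
  c3 = (414.992604, 241.133640) px
Planar DLT: solve 8×8 A·h = b for H (H[2,2]=1):
  H  [+589.21335 -125.21327 +492.31520]
  H  [-79.98844 +880.04464 +339.37222]
  H  [-0.67439 -0.06148 +1.00000]
B = K⁻¹H; ‖b₁‖=1.477408, ‖b₂‖=1.477408; λ = 2/(‖b₁‖+‖b₂‖) = 0.676861, sign → tz>0 ⇒ λ=+0.676861
r₁ = λ·B[:,0] = (+0.88562,+0.08551,-0.45647); r₂ = λ·B[:,1] = (-0.11725,+0.99223,-0.04161)
r₃ = r₁×r₂ = (+0.44936,+0.09037,+0.88877); SVD([r₁ r₂ r₃]) → R = UVᵀ:
  R  [+0.88562 -0.11725 +0.44936]
  R  [+0.08551 +0.99223 +0.09037]
  R  [-0.45647 -0.04161 +0.88877]
t = (+0.19831, +0.11812, +0.67686) m
tr R = 2.766619; θ = arccos((tr R − 1)/2) = 0.487920 rad = 27.956°
axis k = ((R−Rᵀ)₃₂, (R−Rᵀ)₁₃, (R−Rᵀ)₂₁) / (2 sinθ) = (-0.140775, +0.966133, +0.216261)
rvec = θ·k = (-0.068687, +0.471396, +0.105518)

rvec=(-0.0687, 0.4714, 0.1055) tvec=(0.1983, 0.1181, 0.6769)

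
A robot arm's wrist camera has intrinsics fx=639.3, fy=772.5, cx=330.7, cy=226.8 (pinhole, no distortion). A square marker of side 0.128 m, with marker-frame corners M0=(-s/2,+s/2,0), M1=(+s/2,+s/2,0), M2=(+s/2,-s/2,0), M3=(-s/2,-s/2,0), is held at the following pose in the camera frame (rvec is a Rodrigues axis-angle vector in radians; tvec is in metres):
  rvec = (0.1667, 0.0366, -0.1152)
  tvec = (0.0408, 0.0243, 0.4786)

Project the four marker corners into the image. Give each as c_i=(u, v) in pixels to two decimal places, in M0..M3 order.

Intrinsics K: fx=639.3, fy=772.5, cx=330.7, cy=226.8
Marker side s = 0.128 m; corners in marker frame (Z=0):
  M0 = (-0.0640, +0.0640, 0)
  M1 = (+0.0640, +0.0640, 0)
  M2 = (+0.0640, -0.0640, 0)
  M3 = (-0.0640, -0.0640, 0)
rvec = (0.1667, 0.0366, -0.1152), |rvec| = θ = 0.20591 rad = 11.798°
Rodrigues: sinθ=0.20446, 1−cosθ=0.02112; R = I + sinθ·[k]× + (1−cosθ)·[k]×²:
    [+0.99272 +0.11743 +0.02677]
    [-0.11135 +0.97954 -0.16763]
    [-0.04591 +0.16342 +0.98549]
t = (0.0408, 0.0243, 0.4786) m
M0: Pc = R·M0+t = (-0.01522, +0.09412, +0.49200); u = 639.3·(-0.01522)/0.49200 + 330.7 = 310.9248, v = 772.5·(+0.09412)/0.49200 + 226.8 = 374.5759
M1: Pc = R·M1+t = (+0.11185, +0.07986, +0.48612); u = 639.3·(+0.11185)/0.48612 + 330.7 = 477.7938, v = 772.5·(+0.07986)/0.48612 + 226.8 = 353.7135
M2: Pc = R·M2+t = (+0.09682, -0.04552, +0.46520); u = 639.3·(+0.09682)/0.46520 + 330.7 = 463.7522, v = 772.5·(-0.04552)/0.46520 + 226.8 = 151.2160
M3: Pc = R·M3+t = (-0.03025, -0.03126, +0.47108); u = 639.3·(-0.03025)/0.47108 + 330.7 = 289.6485, v = 772.5·(-0.03126)/0.47108 + 226.8 = 175.5309

c0=(310.92, 374.58) c1=(477.79, 353.71) c2=(463.75, 151.22) c3=(289.65, 175.53)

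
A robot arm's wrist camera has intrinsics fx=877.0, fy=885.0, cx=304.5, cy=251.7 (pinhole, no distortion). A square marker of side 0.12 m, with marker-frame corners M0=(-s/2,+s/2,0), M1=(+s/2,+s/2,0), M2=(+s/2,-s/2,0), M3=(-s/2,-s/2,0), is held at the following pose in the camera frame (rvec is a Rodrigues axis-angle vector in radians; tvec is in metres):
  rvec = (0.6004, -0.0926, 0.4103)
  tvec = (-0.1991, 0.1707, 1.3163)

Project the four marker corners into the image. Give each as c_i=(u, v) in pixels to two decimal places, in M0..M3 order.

c0=(121.94, 380.65) c1=(196.03, 405.51) c2=(223.26, 351.86) c3=(146.00, 324.73)

Intrinsics K: fx=877.0, fy=885.0, cx=304.5, cy=251.7
Marker side s = 0.12 m; corners in marker frame (Z=0):
  M0 = (-0.0600, +0.0600, 0)
  M1 = (+0.0600, +0.0600, 0)
  M2 = (+0.0600, -0.0600, 0)
  M3 = (-0.0600, -0.0600, 0)
rvec = (0.6004, -0.0926, 0.4103), |rvec| = θ = 0.73308 rad = 42.002°
Rodrigues: sinθ=0.66916, 1−cosθ=0.25688; R = I + sinθ·[k]× + (1−cosθ)·[k]×²:
    [+0.91543 -0.40110 +0.03323]
    [+0.34795 +0.74722 -0.56621]
    [+0.20228 +0.52989 +0.82359]
t = (-0.1991, 0.1707, 1.3163) m
M0: Pc = R·M0+t = (-0.27809, +0.19466, +1.33596); u = 877.0·(-0.27809)/1.33596 + 304.5 = 121.9442, v = 885.0·(+0.19466)/1.33596 + 251.7 = 380.6493
M1: Pc = R·M1+t = (-0.16824, +0.23641, +1.36023); u = 877.0·(-0.16824)/1.36023 + 304.5 = 196.0282, v = 885.0·(+0.23641)/1.36023 + 251.7 = 405.5144
M2: Pc = R·M2+t = (-0.12011, +0.14674, +1.29664); u = 877.0·(-0.12011)/1.29664 + 304.5 = 223.2635, v = 885.0·(+0.14674)/1.29664 + 251.7 = 351.8573
M3: Pc = R·M3+t = (-0.22996, +0.10499, +1.27237); u = 877.0·(-0.22996)/1.27237 + 304.5 = 145.9968, v = 885.0·(+0.10499)/1.27237 + 251.7 = 324.7260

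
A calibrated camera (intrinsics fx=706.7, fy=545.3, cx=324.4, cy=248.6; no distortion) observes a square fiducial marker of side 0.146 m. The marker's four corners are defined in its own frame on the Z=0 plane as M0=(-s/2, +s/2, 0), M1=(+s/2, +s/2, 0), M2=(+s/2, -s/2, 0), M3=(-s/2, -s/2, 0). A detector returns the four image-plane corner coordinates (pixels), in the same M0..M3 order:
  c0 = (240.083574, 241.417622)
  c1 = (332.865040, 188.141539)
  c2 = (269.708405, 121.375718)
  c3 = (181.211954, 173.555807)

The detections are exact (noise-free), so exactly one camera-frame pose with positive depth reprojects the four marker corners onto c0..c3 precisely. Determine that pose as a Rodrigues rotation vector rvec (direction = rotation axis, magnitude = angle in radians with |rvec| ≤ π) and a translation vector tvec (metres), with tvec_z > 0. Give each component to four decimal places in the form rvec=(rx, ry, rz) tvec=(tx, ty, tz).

Intrinsics K: fx=706.7, fy=545.3, cx=324.4, cy=248.6
Marker side s = 0.146 m; corners in marker frame (Z=0):
  M0 = (-0.0730, +0.0730, 0)
  M1 = (+0.0730, +0.0730, 0)
  M2 = (+0.0730, -0.0730, 0)
  M3 = (-0.0730, -0.0730, 0)
Detected image corners:
  c0 = (240.083574, 241.417622) px
  c1 = (332.865040, 188.141539) px
  c2 = (269.708405, 121.375718) px
  c3 = (181.211954, 173.555807) px
Planar DLT: solve 8×8 A·h = b for H (H[2,2]=1):
  H  [+596.71586 +350.95563 +255.07777]
  H  [-377.93417 +413.77615 +180.66009]
  H  [-0.09306 -0.26116 +1.00000]
B = K⁻¹H; ‖b₁‖=1.104050, ‖b₂‖=1.104050; λ = 2/(‖b₁‖+‖b₂‖) = 0.905756, sign → tz>0 ⇒ λ=+0.905756
r₁ = λ·B[:,0] = (+0.80348,-0.58933,-0.08429); r₂ = λ·B[:,1] = (+0.55839,+0.79513,-0.23655)
r₃ = r₁×r₂ = (+0.20643,+0.14300,+0.96796); SVD([r₁ r₂ r₃]) → R = UVᵀ:
  R  [+0.80348 +0.55839 +0.20643]
  R  [-0.58933 +0.79513 +0.14300]
  R  [-0.08429 -0.23655 +0.96796]
t = (-0.08885, -0.11285, +0.90576) m
tr R = 2.566573; θ = arccos((tr R − 1)/2) = 0.670861 rad = 38.438°
axis k = ((R−Rᵀ)₃₂, (R−Rᵀ)₁₃, (R−Rᵀ)₂₁) / (2 sinθ) = (-0.305273, +0.233818, -0.923113)
rvec = θ·k = (-0.204796, +0.156860, -0.619281)

rvec=(-0.2048, 0.1569, -0.6193) tvec=(-0.0888, -0.1128, 0.9058)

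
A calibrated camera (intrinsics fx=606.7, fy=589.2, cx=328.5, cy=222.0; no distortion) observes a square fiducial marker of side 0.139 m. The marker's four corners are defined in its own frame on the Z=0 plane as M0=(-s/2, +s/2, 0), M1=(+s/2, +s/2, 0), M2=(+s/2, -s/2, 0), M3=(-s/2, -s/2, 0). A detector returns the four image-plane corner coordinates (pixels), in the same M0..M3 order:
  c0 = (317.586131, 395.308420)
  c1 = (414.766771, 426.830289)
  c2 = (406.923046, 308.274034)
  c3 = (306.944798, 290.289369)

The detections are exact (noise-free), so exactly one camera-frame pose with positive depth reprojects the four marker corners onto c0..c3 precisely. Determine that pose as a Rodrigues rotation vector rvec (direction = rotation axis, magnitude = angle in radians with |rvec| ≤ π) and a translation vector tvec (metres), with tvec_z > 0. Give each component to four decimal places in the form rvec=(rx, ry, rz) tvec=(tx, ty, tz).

Intrinsics K: fx=606.7, fy=589.2, cx=328.5, cy=222.0
Marker side s = 0.139 m; corners in marker frame (Z=0):
  M0 = (-0.0695, +0.0695, 0)
  M1 = (+0.0695, +0.0695, 0)
  M2 = (+0.0695, -0.0695, 0)
  M3 = (-0.0695, -0.0695, 0)
Detected image corners:
  c0 = (317.586131, 395.308420) px
  c1 = (414.766771, 426.830289) px
  c2 = (406.923046, 308.274034) px
  c3 = (306.944798, 290.289369) px
Planar DLT: solve 8×8 A·h = b for H (H[2,2]=1):
  H  [+370.64169 +172.68877 +358.44309]
  H  [-153.31946 +904.73949 +355.50449]
  H  [-0.93584 +0.29191 +1.00000]
B = K⁻¹H; ‖b₁‖=1.460628, ‖b₂‖=1.460628; λ = 2/(‖b₁‖+‖b₂‖) = 0.684637, sign → tz>0 ⇒ λ=+0.684637
r₁ = λ·B[:,0] = (+0.76517,+0.06326,-0.64071); r₂ = λ·B[:,1] = (+0.08666,+0.97599,+0.19985)
r₃ = r₁×r₂ = (+0.63797,-0.20845,+0.74131); SVD([r₁ r₂ r₃]) → R = UVᵀ:
  R  [+0.76517 +0.08666 +0.63797]
  R  [+0.06326 +0.97599 -0.20845]
  R  [-0.64071 +0.19985 +0.74131]
t = (+0.03379, +0.15513, +0.68464) m
tr R = 2.482471; θ = arccos((tr R − 1)/2) = 0.735887 rad = 42.163°
axis k = ((R−Rᵀ)₃₂, (R−Rᵀ)₁₃, (R−Rᵀ)₂₁) / (2 sinθ) = (+0.304135, +0.952469, -0.017435)
rvec = θ·k = (+0.223809, +0.700910, -0.012830)

rvec=(0.2238, 0.7009, -0.0128) tvec=(0.0338, 0.1551, 0.6846)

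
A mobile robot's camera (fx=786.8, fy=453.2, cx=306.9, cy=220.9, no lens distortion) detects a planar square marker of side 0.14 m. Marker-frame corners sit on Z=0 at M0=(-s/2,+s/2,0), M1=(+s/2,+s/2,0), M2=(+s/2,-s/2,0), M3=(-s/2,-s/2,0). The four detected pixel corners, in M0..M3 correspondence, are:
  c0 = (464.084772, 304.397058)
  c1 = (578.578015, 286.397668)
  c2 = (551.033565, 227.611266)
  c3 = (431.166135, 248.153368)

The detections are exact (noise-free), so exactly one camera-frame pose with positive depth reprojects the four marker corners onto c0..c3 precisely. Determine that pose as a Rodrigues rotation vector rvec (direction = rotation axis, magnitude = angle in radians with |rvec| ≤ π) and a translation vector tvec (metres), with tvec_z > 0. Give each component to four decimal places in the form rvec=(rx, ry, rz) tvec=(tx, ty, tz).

Intrinsics K: fx=786.8, fy=453.2, cx=306.9, cy=220.9
Marker side s = 0.14 m; corners in marker frame (Z=0):
  M0 = (-0.0700, +0.0700, 0)
  M1 = (+0.0700, +0.0700, 0)
  M2 = (+0.0700, -0.0700, 0)
  M3 = (-0.0700, -0.0700, 0)
Detected image corners:
  c0 = (464.084772, 304.397058) px
  c1 = (578.578015, 286.397668) px
  c2 = (551.033565, 227.611266) px
  c3 = (431.166135, 248.153368) px
Planar DLT: solve 8×8 A·h = b for H (H[2,2]=1):
  H  [+740.50308 +406.79081 +505.83628]
  H  [-187.97165 +511.09441 +267.52567]
  H  [-0.18963 +0.37651 +1.00000]
B = K⁻¹H; ‖b₁‖=1.081822, ‖b₂‖=1.081822; λ = 2/(‖b₁‖+‖b₂‖) = 0.924367, sign → tz>0 ⇒ λ=+0.924367
r₁ = λ·B[:,0] = (+0.93835,-0.29796,-0.17529); r₂ = λ·B[:,1] = (+0.34216,+0.87281,+0.34804)
r₃ = r₁×r₂ = (+0.04929,-0.38655,+0.92095); SVD([r₁ r₂ r₃]) → R = UVᵀ:
  R  [+0.93835 +0.34216 +0.04929]
  R  [-0.29796 +0.87281 -0.38655]
  R  [-0.17529 +0.34804 +0.92095]
t = (+0.23372, +0.09510, +0.92437) m
tr R = 2.732106; θ = arccos((tr R − 1)/2) = 0.523543 rad = 29.997°
axis k = ((R−Rᵀ)₃₂, (R−Rᵀ)₁₃, (R−Rᵀ)₂₁) / (2 sinθ) = (+0.734661, +0.224602, -0.640178)
rvec = θ·k = (+0.384627, +0.117589, -0.335161)

rvec=(0.3846, 0.1176, -0.3352) tvec=(0.2337, 0.0951, 0.9244)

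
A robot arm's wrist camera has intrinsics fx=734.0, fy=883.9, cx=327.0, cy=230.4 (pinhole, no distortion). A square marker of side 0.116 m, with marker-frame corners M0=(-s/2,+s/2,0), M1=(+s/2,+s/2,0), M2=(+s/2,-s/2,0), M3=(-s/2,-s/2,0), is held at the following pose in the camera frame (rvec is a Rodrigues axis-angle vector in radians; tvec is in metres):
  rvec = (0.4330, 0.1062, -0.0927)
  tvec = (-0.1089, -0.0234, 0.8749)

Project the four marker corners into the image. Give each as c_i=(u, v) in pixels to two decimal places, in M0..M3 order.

c0=(197.51, 262.49) c1=(289.99, 255.31) c2=(276.58, 146.92) c3=(179.14, 156.30)

Intrinsics K: fx=734.0, fy=883.9, cx=327.0, cy=230.4
Marker side s = 0.116 m; corners in marker frame (Z=0):
  M0 = (-0.0580, +0.0580, 0)
  M1 = (+0.0580, +0.0580, 0)
  M2 = (+0.0580, -0.0580, 0)
  M3 = (-0.0580, -0.0580, 0)
rvec = (0.4330, 0.1062, -0.0927), |rvec| = θ = 0.45537 rad = 26.091°
Rodrigues: sinθ=0.43979, 1−cosθ=0.10190; R = I + sinθ·[k]× + (1−cosθ)·[k]×²:
    [+0.99023 +0.11213 +0.08284]
    [-0.06693 +0.90364 -0.42303]
    [-0.12229 +0.41335 +0.90232]
t = (-0.1089, -0.0234, 0.8749) m
M0: Pc = R·M0+t = (-0.15983, +0.03289, +0.90597); u = 734.0·(-0.15983)/0.90597 + 327.0 = 197.5081, v = 883.9·(+0.03289)/0.90597 + 230.4 = 262.4920
M1: Pc = R·M1+t = (-0.04496, +0.02513, +0.89178); u = 734.0·(-0.04496)/0.89178 + 327.0 = 289.9922, v = 883.9·(+0.02513)/0.89178 + 230.4 = 255.3071
M2: Pc = R·M2+t = (-0.05797, -0.07969, +0.84383); u = 734.0·(-0.05797)/0.84383 + 327.0 = 276.5755, v = 883.9·(-0.07969)/0.84383 + 230.4 = 146.9227
M3: Pc = R·M3+t = (-0.17284, -0.07193, +0.85802); u = 734.0·(-0.17284)/0.85802 + 327.0 = 179.1450, v = 883.9·(-0.07193)/0.85802 + 230.4 = 156.3011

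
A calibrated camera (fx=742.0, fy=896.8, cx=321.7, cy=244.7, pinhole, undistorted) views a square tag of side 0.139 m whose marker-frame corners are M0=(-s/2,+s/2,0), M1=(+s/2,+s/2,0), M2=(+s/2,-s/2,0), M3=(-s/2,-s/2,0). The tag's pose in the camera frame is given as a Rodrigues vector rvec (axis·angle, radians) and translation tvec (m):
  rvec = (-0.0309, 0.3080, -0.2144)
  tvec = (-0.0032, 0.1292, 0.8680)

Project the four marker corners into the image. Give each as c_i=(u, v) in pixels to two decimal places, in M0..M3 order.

Intrinsics K: fx=742.0, fy=896.8, cx=321.7, cy=244.7
Marker side s = 0.139 m; corners in marker frame (Z=0):
  M0 = (-0.0695, +0.0695, 0)
  M1 = (+0.0695, +0.0695, 0)
  M2 = (+0.0695, -0.0695, 0)
  M3 = (-0.0695, -0.0695, 0)
rvec = (-0.0309, 0.3080, -0.2144), |rvec| = θ = 0.37655 rad = 21.574°
Rodrigues: sinθ=0.36771, 1−cosθ=0.07006; R = I + sinθ·[k]× + (1−cosθ)·[k]×²:
    [+0.93041 +0.20467 +0.30405]
    [-0.21407 +0.97681 -0.00245]
    [-0.29750 -0.06280 +0.95265]
t = (-0.0032, 0.1292, 0.8680) m
M0: Pc = R·M0+t = (-0.05364, +0.21197, +0.88431); u = 742.0·(-0.05364)/0.88431 + 321.7 = 276.6928, v = 896.8·(+0.21197)/0.88431 + 244.7 = 459.6601
M1: Pc = R·M1+t = (+0.07569, +0.18221, +0.84296); u = 742.0·(+0.07569)/0.84296 + 321.7 = 388.3231, v = 896.8·(+0.18221)/0.84296 + 244.7 = 438.5487
M2: Pc = R·M2+t = (+0.04724, +0.04643, +0.85169); u = 742.0·(+0.04724)/0.85169 + 321.7 = 362.8554, v = 896.8·(+0.04643)/0.85169 + 244.7 = 293.5928
M3: Pc = R·M3+t = (-0.08209, +0.07619, +0.89304); u = 742.0·(-0.08209)/0.89304 + 321.7 = 253.4956, v = 896.8·(+0.07619)/0.89304 + 244.7 = 321.2101

c0=(276.69, 459.66) c1=(388.32, 438.55) c2=(362.86, 293.59) c3=(253.50, 321.21)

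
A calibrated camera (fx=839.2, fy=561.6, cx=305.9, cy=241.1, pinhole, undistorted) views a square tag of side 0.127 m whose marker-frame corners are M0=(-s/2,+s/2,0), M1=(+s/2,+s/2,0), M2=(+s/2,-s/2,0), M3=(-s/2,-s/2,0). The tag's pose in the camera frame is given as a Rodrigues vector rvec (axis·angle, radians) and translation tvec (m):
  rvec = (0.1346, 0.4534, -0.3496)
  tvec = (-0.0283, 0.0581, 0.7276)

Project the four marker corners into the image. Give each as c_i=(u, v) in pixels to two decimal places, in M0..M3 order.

Intrinsics K: fx=839.2, fy=561.6, cx=305.9, cy=241.1
Marker side s = 0.127 m; corners in marker frame (Z=0):
  M0 = (-0.0635, +0.0635, 0)
  M1 = (+0.0635, +0.0635, 0)
  M2 = (+0.0635, -0.0635, 0)
  M3 = (-0.0635, -0.0635, 0)
rvec = (0.1346, 0.4534, -0.3496), |rvec| = θ = 0.58814 rad = 33.698°
Rodrigues: sinθ=0.55481, 1−cosθ=0.16803; R = I + sinθ·[k]× + (1−cosθ)·[k]×²:
    [+0.84077 +0.35944 +0.40485]
    [-0.30015 +0.93183 -0.20397]
    [-0.45057 +0.04998 +0.89134]
t = (-0.0283, 0.0581, 0.7276) m
M0: Pc = R·M0+t = (-0.05887, +0.13633, +0.75938); u = 839.2·(-0.05887)/0.75938 + 305.9 = 240.8479, v = 561.6·(+0.13633)/0.75938 + 241.1 = 341.9228
M1: Pc = R·M1+t = (+0.04791, +0.09821, +0.70216); u = 839.2·(+0.04791)/0.70216 + 305.9 = 363.1643, v = 561.6·(+0.09821)/0.70216 + 241.1 = 319.6514
M2: Pc = R·M2+t = (+0.00227, -0.02013, +0.69582); u = 839.2·(+0.00227)/0.69582 + 305.9 = 308.6318, v = 561.6·(-0.02013)/0.69582 + 241.1 = 224.8524
M3: Pc = R·M3+t = (-0.10451, +0.01799, +0.75304); u = 839.2·(-0.10451)/0.75304 + 305.9 = 189.4283, v = 561.6·(+0.01799)/0.75304 + 241.1 = 254.5151

c0=(240.85, 341.92) c1=(363.16, 319.65) c2=(308.63, 224.85) c3=(189.43, 254.52)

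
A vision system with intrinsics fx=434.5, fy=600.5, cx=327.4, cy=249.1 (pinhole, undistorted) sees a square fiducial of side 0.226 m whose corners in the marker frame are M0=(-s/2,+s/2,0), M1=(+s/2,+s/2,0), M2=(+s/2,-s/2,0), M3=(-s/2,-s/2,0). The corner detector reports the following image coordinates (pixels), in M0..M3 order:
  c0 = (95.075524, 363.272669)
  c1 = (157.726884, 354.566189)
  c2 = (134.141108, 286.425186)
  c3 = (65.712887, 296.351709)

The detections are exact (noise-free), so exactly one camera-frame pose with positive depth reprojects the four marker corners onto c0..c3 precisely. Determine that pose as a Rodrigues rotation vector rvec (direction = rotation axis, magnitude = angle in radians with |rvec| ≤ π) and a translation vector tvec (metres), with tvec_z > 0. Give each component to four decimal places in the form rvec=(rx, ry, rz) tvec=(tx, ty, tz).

Intrinsics K: fx=434.5, fy=600.5, cx=327.4, cy=249.1
Marker side s = 0.226 m; corners in marker frame (Z=0):
  M0 = (-0.1130, +0.1130, 0)
  M1 = (+0.1130, +0.1130, 0)
  M2 = (+0.1130, -0.1130, 0)
  M3 = (-0.1130, -0.1130, 0)
Detected image corners:
  c0 = (95.075524, 363.272669) px
  c1 = (157.726884, 354.566189) px
  c2 = (134.141108, 286.425186) px
  c3 = (65.712887, 296.351709) px
Planar DLT: solve 8×8 A·h = b for H (H[2,2]=1):
  H  [+286.62003 +162.44524 +113.67077]
  H  [-49.15054 +428.86753 +326.69321]
  H  [-0.02475 +0.40001 +1.00000]
B = K⁻¹H; ‖b₁‖=0.682523, ‖b₂‖=0.682523; λ = 2/(‖b₁‖+‖b₂‖) = 1.465152, sign → tz>0 ⇒ λ=+1.465152
r₁ = λ·B[:,0] = (+0.99382,-0.10488,-0.03627); r₂ = λ·B[:,1] = (+0.10616,+0.80327,+0.58608)
r₃ = r₁×r₂ = (-0.03233,-0.58631,+0.80944); SVD([r₁ r₂ r₃]) → R = UVᵀ:
  R  [+0.99382 +0.10616 -0.03233]
  R  [-0.10488 +0.80327 -0.58631]
  R  [-0.03627 +0.58608 +0.80944]
t = (-0.72070, +0.18932, +1.46515) m
tr R = 2.606537; θ = arccos((tr R − 1)/2) = 0.638034 rad = 36.557°
axis k = ((R−Rᵀ)₃₂, (R−Rᵀ)₁₃, (R−Rᵀ)₂₁) / (2 sinθ) = (+0.984177, +0.003306, -0.177155)
rvec = θ·k = (+0.627939, +0.002109, -0.113031)

rvec=(0.6279, 0.0021, -0.1130) tvec=(-0.7207, 0.1893, 1.4652)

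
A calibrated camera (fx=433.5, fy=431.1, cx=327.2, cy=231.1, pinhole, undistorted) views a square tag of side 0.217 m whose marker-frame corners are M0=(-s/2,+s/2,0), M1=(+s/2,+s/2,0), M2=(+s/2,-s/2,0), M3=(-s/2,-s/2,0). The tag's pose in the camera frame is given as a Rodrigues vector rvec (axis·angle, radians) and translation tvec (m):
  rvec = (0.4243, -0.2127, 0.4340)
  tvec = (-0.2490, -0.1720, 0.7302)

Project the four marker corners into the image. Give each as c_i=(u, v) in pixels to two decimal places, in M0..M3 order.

c0=(95.55, 159.76) c1=(218.00, 207.58) c2=(264.81, 98.77) c3=(132.65, 35.18)

Intrinsics K: fx=433.5, fy=431.1, cx=327.2, cy=231.1
Marker side s = 0.217 m; corners in marker frame (Z=0):
  M0 = (-0.1085, +0.1085, 0)
  M1 = (+0.1085, +0.1085, 0)
  M2 = (+0.1085, -0.1085, 0)
  M3 = (-0.1085, -0.1085, 0)
rvec = (0.4243, -0.2127, 0.4340), |rvec| = θ = 0.64314 rad = 36.849°
Rodrigues: sinθ=0.59971, 1−cosθ=0.19978; R = I + sinθ·[k]× + (1−cosθ)·[k]×²:
    [+0.88717 -0.44828 -0.10939]
    [+0.36110 +0.82207 -0.44024]
    [+0.28728 +0.35106 +0.89119]
t = (-0.2490, -0.1720, 0.7302) m
M0: Pc = R·M0+t = (-0.39390, -0.12199, +0.73712); u = 433.5·(-0.39390)/0.73712 + 327.2 = 95.5494, v = 431.1·(-0.12199)/0.73712 + 231.1 = 159.7577
M1: Pc = R·M1+t = (-0.20138, -0.04363, +0.79946); u = 433.5·(-0.20138)/0.79946 + 327.2 = 218.0032, v = 431.1·(-0.04363)/0.79946 + 231.1 = 207.5753
M2: Pc = R·M2+t = (-0.10410, -0.22201, +0.72328); u = 433.5·(-0.10410)/0.72328 + 327.2 = 264.8055, v = 431.1·(-0.22201)/0.72328 + 231.1 = 98.7714
M3: Pc = R·M3+t = (-0.29662, -0.30037, +0.66094); u = 433.5·(-0.29662)/0.66094 + 327.2 = 132.6520, v = 431.1·(-0.30037)/0.66094 + 231.1 = 35.1800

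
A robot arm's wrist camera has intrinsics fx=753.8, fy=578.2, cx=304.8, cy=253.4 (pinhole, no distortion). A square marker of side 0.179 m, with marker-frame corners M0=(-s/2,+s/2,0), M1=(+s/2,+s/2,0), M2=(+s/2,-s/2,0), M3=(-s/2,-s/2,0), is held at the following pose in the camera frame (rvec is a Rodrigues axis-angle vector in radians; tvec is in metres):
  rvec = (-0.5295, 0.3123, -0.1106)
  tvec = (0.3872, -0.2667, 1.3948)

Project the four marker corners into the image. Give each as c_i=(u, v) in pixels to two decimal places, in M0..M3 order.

c0=(472.06, 180.34) c1=(574.43, 163.39) c2=(554.73, 106.52) c3=(459.42, 124.24)

Intrinsics K: fx=753.8, fy=578.2, cx=304.8, cy=253.4
Marker side s = 0.179 m; corners in marker frame (Z=0):
  M0 = (-0.0895, +0.0895, 0)
  M1 = (+0.0895, +0.0895, 0)
  M2 = (+0.0895, -0.0895, 0)
  M3 = (-0.0895, -0.0895, 0)
rvec = (-0.5295, 0.3123, -0.1106), |rvec| = θ = 0.62461 rad = 35.787°
Rodrigues: sinθ=0.58478, 1−cosθ=0.18881; R = I + sinθ·[k]× + (1−cosθ)·[k]×²:
    [+0.94688 +0.02352 +0.32073]
    [-0.18358 +0.85839 +0.47902]
    [-0.26404 -0.51245 +0.81711]
t = (0.3872, -0.2667, 1.3948) m
M0: Pc = R·M0+t = (+0.30456, -0.17344, +1.37257); u = 753.8·(+0.30456)/1.37257 + 304.8 = 472.0608, v = 578.2·(-0.17344)/1.37257 + 253.4 = 180.3361
M1: Pc = R·M1+t = (+0.47405, -0.20630, +1.32530); u = 753.8·(+0.47405)/1.32530 + 304.8 = 574.4283, v = 578.2·(-0.20630)/1.32530 + 253.4 = 163.3943
M2: Pc = R·M2+t = (+0.46984, -0.35996, +1.41703); u = 753.8·(+0.46984)/1.41703 + 304.8 = 554.7349, v = 578.2·(-0.35996)/1.41703 + 253.4 = 106.5250
M3: Pc = R·M3+t = (+0.30035, -0.32710, +1.46430); u = 753.8·(+0.30035)/1.46430 + 304.8 = 459.4158, v = 578.2·(-0.32710)/1.46430 + 253.4 = 124.2410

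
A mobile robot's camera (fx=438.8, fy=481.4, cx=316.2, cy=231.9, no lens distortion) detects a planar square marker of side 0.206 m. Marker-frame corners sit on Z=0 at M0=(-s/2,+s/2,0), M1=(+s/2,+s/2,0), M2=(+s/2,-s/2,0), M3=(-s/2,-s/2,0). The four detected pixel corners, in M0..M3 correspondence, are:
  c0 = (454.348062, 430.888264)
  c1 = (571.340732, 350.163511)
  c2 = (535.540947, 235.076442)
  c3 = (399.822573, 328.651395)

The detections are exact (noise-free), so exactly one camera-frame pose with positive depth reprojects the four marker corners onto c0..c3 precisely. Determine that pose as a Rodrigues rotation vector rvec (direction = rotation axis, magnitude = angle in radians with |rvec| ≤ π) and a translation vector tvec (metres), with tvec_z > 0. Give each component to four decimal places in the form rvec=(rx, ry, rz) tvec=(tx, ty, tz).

rvec=(0.4404, -0.1282, -0.5507) tvec=(0.2438, 0.1370, 0.6088)

Intrinsics K: fx=438.8, fy=481.4, cx=316.2, cy=231.9
Marker side s = 0.206 m; corners in marker frame (Z=0):
  M0 = (-0.1030, +0.1030, 0)
  M1 = (+0.1030, +0.1030, 0)
  M2 = (+0.1030, -0.1030, 0)
  M3 = (-0.1030, -0.1030, 0)
Detected image corners:
  c0 = (454.348062, 430.888264) px
  c1 = (571.340732, 350.163511) px
  c2 = (535.540947, 235.076442) px
  c3 = (399.822573, 328.651395) px
Planar DLT: solve 8×8 A·h = b for H (H[2,2]=1):
  H  [+611.12348 +571.52866 +491.94920]
  H  [-419.98698 +769.08231 +340.20608]
  H  [+0.00227 +0.71860 +1.00000]
B = K⁻¹H; ‖b₁‖=1.642605, ‖b₂‖=1.642605; λ = 2/(‖b₁‖+‖b₂‖) = 0.608789, sign → tz>0 ⇒ λ=+0.608789
r₁ = λ·B[:,0] = (+0.84688,-0.53179,+0.00138); r₂ = λ·B[:,1] = (+0.47769,+0.76186,+0.43748)
r₃ = r₁×r₂ = (-0.23370,-0.36983,+0.89923); SVD([r₁ r₂ r₃]) → R = UVᵀ:
  R  [+0.84688 +0.47769 -0.23370]
  R  [-0.53179 +0.76186 -0.36983]
  R  [+0.00138 +0.43748 +0.89923]
t = (+0.24383, +0.13697, +0.60879) m
tr R = 2.507962; θ = arccos((tr R − 1)/2) = 0.716695 rad = 41.064°
axis k = ((R−Rᵀ)₃₂, (R−Rᵀ)₁₃, (R−Rᵀ)₂₁) / (2 sinθ) = (+0.614484, -0.178930, -0.768371)
rvec = θ·k = (+0.440397, -0.128238, -0.550687)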